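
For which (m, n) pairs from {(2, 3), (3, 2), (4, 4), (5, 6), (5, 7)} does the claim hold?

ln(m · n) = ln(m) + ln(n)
All pairs

Testing each pair:
(2, 3): LHS = ln(6) ≈ 1.792, RHS = ln(2) + ln(3) ≈ 1.792 → holds
(3, 2): LHS = ln(6) ≈ 1.792, RHS = ln(2) + ln(3) ≈ 1.792 → holds
(4, 4): LHS = ln(16) ≈ 2.773, RHS = 2·ln(4) ≈ 2.773 → holds
(5, 6): LHS = ln(30) ≈ 3.401, RHS = ln(5) + ln(6) ≈ 3.401 → holds
(5, 7): LHS = ln(35) ≈ 3.555, RHS = ln(5) + ln(7) ≈ 3.555 → holds

Every pair satisfies the claim.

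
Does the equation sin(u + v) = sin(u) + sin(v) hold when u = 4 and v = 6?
Substituting u = 4, v = 6:

LHS = sin(4 + 6) = sin(10) ≈ -0.544
RHS = sin(4) + sin(6) ≈ -1.036

LHS ≠ RHS, so the equation does not hold at this point.

Answer: Fails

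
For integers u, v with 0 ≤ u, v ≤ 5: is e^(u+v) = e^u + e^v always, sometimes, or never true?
Never true

The claim fails for every pair in the range. For instance at (u, v) = (5, 1): LHS = e^6 ≈ 403.4, RHS = e + e^5 ≈ 151.1.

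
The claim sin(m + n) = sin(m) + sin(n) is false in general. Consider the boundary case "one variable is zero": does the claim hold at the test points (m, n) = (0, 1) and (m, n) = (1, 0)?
Yes, holds at both test points

At (0, 1): LHS = sin(1) ≈ 0.8415, RHS = sin(1) ≈ 0.8415 → equal
At (1, 0): LHS = sin(1) ≈ 0.8415, RHS = sin(1) ≈ 0.8415 → equal

So the claim does hold at both of these boundary points, even though it is not an identity.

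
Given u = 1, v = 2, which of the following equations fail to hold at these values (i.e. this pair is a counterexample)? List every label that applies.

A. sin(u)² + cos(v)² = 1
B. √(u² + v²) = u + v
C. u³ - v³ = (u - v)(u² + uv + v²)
Evaluating each claim at the given values:
A. LHS = cos(2)² + sin(1)² ≈ 0.8813, RHS = 1 → fails here (LHS ≠ RHS)
B. LHS = √(5) ≈ 2.236, RHS = 3 → fails here (LHS ≠ RHS)
C. LHS = -7, RHS = -7 → holds here (LHS = RHS)

Answer: A, B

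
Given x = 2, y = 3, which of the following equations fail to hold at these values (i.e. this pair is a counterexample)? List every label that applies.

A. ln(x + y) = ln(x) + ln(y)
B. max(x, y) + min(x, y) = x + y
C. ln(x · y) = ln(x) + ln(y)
Evaluating each claim at the given values:
A. LHS = ln(5) ≈ 1.609, RHS = ln(2) + ln(3) ≈ 1.792 → fails here (LHS ≠ RHS)
B. LHS = 5, RHS = 5 → holds here (LHS = RHS)
C. LHS = ln(6) ≈ 1.792, RHS = ln(2) + ln(3) ≈ 1.792 → holds here (LHS = RHS)

Answer: A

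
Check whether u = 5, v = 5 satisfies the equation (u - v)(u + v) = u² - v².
Substituting u = 5, v = 5:

LHS = (5 - 5)(5 + 5) = 0
RHS = 5² - 5² = 0

LHS = RHS, so the equation holds at this point.

Answer: Holds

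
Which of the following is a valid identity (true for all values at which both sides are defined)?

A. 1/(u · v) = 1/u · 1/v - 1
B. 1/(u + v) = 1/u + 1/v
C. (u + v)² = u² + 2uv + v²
A: fails at (2, 3) — LHS = 1/6, RHS = -5/6.
B: fails at (1, 3) — LHS = 1/4, RHS = 4/3.
C: holds — e.g. at (2, 5), both sides equal 49.

Answer: C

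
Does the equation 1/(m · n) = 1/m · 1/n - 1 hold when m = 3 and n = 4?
Substituting m = 3, n = 4:

LHS = 1/(3 · 4) = 1/12
RHS = 1/3 · 1/4 - 1 = -11/12

LHS ≠ RHS, so the equation does not hold at this point.

Answer: Fails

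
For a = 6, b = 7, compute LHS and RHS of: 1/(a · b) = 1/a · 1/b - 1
LHS = 1/(6 · 7) = 1/42
RHS = 1/6 · 1/7 - 1 = -41/42

LHS ≠ RHS, so the equation does not hold here.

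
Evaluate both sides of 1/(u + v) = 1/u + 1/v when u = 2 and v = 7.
LHS = 1/(2 + 7) = 1/9
RHS = 1/2 + 1/7 = 9/14

LHS ≠ RHS, so the equation does not hold here.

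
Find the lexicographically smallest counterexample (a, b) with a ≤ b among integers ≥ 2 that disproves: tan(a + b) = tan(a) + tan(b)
Substituting (2, 2) into the claim:
LHS = tan(2 + 2) = tan(4) ≈ 1.158
RHS = tan(2) + tan(2) = 2·tan(2) ≈ -4.37

Since LHS ≠ RHS, this pair disproves the claim, and no lexicographically smaller pair (a ≤ b, integers ≥ 2) does.

For instance (4, 8) is also a counterexample (LHS = tan(12) ≈ -0.6359, RHS = tan(8) + tan(4) ≈ -5.642), but it's lexicographically larger.

Answer: (a, b) = (2, 2)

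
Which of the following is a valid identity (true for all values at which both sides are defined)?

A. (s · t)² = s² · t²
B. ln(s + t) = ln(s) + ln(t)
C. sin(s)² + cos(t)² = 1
A: holds — e.g. at (3, 4), both sides equal 144.
B: fails at (2, 4) — LHS = ln(6) ≈ 1.792, RHS = ln(2) + ln(4) ≈ 2.079.
C: fails at (3, 5) — LHS = sin(3)² + cos(5)² ≈ 0.1004, RHS = 1.

Answer: A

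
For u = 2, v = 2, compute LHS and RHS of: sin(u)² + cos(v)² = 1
LHS = sin(2)² + cos(2)² = 1
RHS = 1

LHS = RHS: the two sides agree.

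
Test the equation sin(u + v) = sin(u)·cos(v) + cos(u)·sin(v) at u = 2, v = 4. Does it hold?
Substituting u = 2, v = 4:

LHS = sin(2 + 4) = sin(6) ≈ -0.2794
RHS = sin(2)·cos(4) + cos(2)·sin(4) = sin(2)·cos(4) + sin(4)·cos(2) ≈ -0.2794

LHS = RHS, so the equation holds at this point.

Answer: Holds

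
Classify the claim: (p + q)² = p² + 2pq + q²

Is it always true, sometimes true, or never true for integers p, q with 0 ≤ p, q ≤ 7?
The identity holds for every pair in the range. For instance at (p, q) = (6, 7): both sides equal 169.

Answer: Always true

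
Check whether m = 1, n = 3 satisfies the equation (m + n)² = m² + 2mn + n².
Substituting m = 1, n = 3:

LHS = (1 + 3)² = 16
RHS = 1² + 2·1·3 + 3² = 16

LHS = RHS, so the equation holds at this point.

Answer: Holds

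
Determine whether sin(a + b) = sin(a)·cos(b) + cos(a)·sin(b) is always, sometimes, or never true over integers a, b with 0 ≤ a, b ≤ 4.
The identity holds for every pair in the range. For instance at (a, b) = (0, 2): both sides equal sin(2) ≈ 0.9093.

Answer: Always true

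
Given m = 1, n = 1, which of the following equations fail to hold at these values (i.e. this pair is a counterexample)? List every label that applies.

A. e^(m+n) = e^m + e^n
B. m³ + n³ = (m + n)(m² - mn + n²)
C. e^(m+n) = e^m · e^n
Evaluating each claim at the given values:
A. LHS = e^2 ≈ 7.389, RHS = 2·e ≈ 5.437 → fails here (LHS ≠ RHS)
B. LHS = 2, RHS = 2 → holds here (LHS = RHS)
C. LHS = e^2 ≈ 7.389, RHS = e^2 ≈ 7.389 → holds here (LHS = RHS)

Answer: A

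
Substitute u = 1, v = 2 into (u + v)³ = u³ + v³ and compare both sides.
LHS = (1 + 2)³ = 27
RHS = 1³ + 2³ = 9

LHS ≠ RHS, so the equation does not hold here.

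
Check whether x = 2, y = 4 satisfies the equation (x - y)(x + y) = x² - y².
Substituting x = 2, y = 4:

LHS = (2 - 4)(2 + 4) = -12
RHS = 2² - 4² = -12

LHS = RHS, so the equation holds at this point.

Answer: Holds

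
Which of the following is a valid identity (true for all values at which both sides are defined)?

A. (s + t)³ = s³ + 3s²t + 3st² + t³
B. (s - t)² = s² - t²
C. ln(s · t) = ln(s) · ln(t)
A: holds — e.g. at (1, 4), both sides equal 125.
B: fails at (2, 3) — LHS = 1, RHS = -5.
C: fails at (2, 5) — LHS = ln(10) ≈ 2.303, RHS = ln(2)·ln(5) ≈ 1.116.

Answer: A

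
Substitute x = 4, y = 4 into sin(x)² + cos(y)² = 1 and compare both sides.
LHS = sin(4)² + cos(4)² = 1
RHS = 1

LHS = RHS: the two sides agree.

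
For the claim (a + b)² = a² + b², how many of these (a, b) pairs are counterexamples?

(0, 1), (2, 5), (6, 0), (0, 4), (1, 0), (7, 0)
Testing each pair:
(0, 1): LHS = 1, RHS = 1 → satisfies claim
(2, 5): LHS = 49, RHS = 29 → counterexample
(6, 0): LHS = 36, RHS = 36 → satisfies claim
(0, 4): LHS = 16, RHS = 16 → satisfies claim
(1, 0): LHS = 1, RHS = 1 → satisfies claim
(7, 0): LHS = 49, RHS = 49 → satisfies claim

That makes 1 counterexample.

Answer: 1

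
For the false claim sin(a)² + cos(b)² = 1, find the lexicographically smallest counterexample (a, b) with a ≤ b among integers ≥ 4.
Substituting (4, 5) into the claim:
LHS = sin(4)² + cos(5)² ≈ 0.6532
RHS = 1

Since LHS ≠ RHS, this pair disproves the claim, and no lexicographically smaller pair (a ≤ b, integers ≥ 4) does.

For instance (4, 6) is also a counterexample (LHS = sin(4)² + cos(6)² ≈ 1.495, RHS = 1), but it's lexicographically larger.

Answer: (a, b) = (4, 5)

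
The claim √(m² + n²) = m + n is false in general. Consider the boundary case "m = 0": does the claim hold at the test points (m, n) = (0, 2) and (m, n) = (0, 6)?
Yes, holds at both test points

At (0, 2): LHS = 2, RHS = 2 → equal
At (0, 6): LHS = 6, RHS = 6 → equal

So the claim does hold at both of these boundary points, even though it is not an identity.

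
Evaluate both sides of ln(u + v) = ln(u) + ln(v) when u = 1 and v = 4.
LHS = ln(1 + 4) = ln(5) ≈ 1.609
RHS = ln(1) + ln(4) = ln(4) ≈ 1.386

LHS ≠ RHS (they differ by about 0.2231), so the equation does not hold here.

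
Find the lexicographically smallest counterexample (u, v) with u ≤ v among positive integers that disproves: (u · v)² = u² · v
Substituting (1, 2) into the claim:
LHS = (1 · 2)² = 4
RHS = 1² · 2 = 2

Since LHS ≠ RHS, this pair disproves the claim, and no lexicographically smaller pair (u ≤ v, positive integers) does.

For instance (3, 5) is also a counterexample (LHS = 225, RHS = 45), but it's lexicographically larger.

Answer: (u, v) = (1, 2)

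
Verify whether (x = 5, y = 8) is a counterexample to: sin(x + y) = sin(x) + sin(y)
Substituting x = 5, y = 8:
LHS = sin(5 + 8) = sin(13) ≈ 0.4202
RHS = sin(5) + sin(8) ≈ 0.03043

Since LHS ≠ RHS, this pair disproves the claim.

Answer: Yes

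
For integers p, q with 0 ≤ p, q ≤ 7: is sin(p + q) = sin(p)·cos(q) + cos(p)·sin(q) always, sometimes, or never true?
Always true

The identity holds for every pair in the range. For instance at (p, q) = (4, 7): both sides equal sin(11) ≈ -1.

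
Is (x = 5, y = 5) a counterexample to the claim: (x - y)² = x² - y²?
No

Substituting x = 5, y = 5:
LHS = (5 - 5)² = 0
RHS = 5² - 5² = 0

The sides agree, so this pair does not disprove the claim.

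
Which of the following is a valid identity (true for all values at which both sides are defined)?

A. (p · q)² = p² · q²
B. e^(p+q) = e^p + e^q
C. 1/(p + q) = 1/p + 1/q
A: holds — e.g. at (5, 8), both sides equal 1600.
B: fails at (3, 4) — LHS = e^7 ≈ 1097, RHS = e^3 + e^4 ≈ 74.68.
C: fails at (2, 7) — LHS = 1/9, RHS = 9/14.

Answer: A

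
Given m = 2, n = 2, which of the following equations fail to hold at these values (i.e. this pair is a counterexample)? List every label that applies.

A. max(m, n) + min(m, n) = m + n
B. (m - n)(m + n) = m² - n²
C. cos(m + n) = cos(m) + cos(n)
C

Evaluating each claim at the given values:
A. LHS = 4, RHS = 4 → holds here (LHS = RHS)
B. LHS = 0, RHS = 0 → holds here (LHS = RHS)
C. LHS = cos(4) ≈ -0.6536, RHS = 2·cos(2) ≈ -0.8323 → fails here (LHS ≠ RHS)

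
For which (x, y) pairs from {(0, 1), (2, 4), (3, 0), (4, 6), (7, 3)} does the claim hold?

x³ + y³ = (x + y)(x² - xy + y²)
Testing each pair:
(0, 1): LHS = 1, RHS = 1 → holds
(2, 4): LHS = 72, RHS = 72 → holds
(3, 0): LHS = 27, RHS = 27 → holds
(4, 6): LHS = 280, RHS = 280 → holds
(7, 3): LHS = 370, RHS = 370 → holds

Every pair satisfies the claim.

Answer: All pairs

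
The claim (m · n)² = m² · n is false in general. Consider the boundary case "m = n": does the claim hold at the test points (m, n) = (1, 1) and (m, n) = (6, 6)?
At (1, 1): LHS = 1, RHS = 1 → equal
At (6, 6): LHS = 1296 ≠ RHS = 216

Answer: Only at (1, 1)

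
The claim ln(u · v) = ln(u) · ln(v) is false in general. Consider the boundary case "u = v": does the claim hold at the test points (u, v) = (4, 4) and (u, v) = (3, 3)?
At (4, 4): LHS = ln(16) ≈ 2.773 ≠ RHS = ln(4)² ≈ 1.922
At (3, 3): LHS = ln(9) ≈ 2.197 ≠ RHS = ln(3)² ≈ 1.207

Answer: No, fails at both test points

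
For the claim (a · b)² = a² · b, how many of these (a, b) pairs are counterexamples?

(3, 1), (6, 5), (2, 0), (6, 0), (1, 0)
1

Testing each pair:
(3, 1): LHS = 9, RHS = 9 → satisfies claim
(6, 5): LHS = 900, RHS = 180 → counterexample
(2, 0): LHS = 0, RHS = 0 → satisfies claim
(6, 0): LHS = 0, RHS = 0 → satisfies claim
(1, 0): LHS = 0, RHS = 0 → satisfies claim

That makes 1 counterexample.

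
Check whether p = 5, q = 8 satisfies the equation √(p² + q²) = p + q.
Fails

Substituting p = 5, q = 8:

LHS = √(5² + 8²) = √(89) ≈ 9.434
RHS = 5 + 8 = 13

LHS ≠ RHS, so the equation does not hold at this point.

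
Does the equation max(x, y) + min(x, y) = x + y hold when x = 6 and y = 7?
Substituting x = 6, y = 7:

LHS = max(6, 7) + min(6, 7) = 13
RHS = 6 + 7 = 13

LHS = RHS, so the equation holds at this point.

Answer: Holds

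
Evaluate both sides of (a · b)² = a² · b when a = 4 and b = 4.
LHS = (4 · 4)² = 256
RHS = 4² · 4 = 64

LHS ≠ RHS, so the equation does not hold here.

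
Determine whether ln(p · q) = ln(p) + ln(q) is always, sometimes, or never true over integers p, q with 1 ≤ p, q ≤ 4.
The identity holds for every pair in the range. For instance at (p, q) = (1, 3): both sides equal ln(3) ≈ 1.099.

Answer: Always true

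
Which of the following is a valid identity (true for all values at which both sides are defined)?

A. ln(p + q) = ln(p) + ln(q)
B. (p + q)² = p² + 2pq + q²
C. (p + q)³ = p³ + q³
B

A: fails at (1, 2) — LHS = ln(3) ≈ 1.099, RHS = ln(2) ≈ 0.6931.
B: holds — e.g. at (1, 1), both sides equal 4.
C: fails at (6, 7) — LHS = 2197, RHS = 559.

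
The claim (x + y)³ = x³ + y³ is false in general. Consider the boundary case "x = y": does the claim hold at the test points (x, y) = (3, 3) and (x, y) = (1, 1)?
No, fails at both test points

At (3, 3): LHS = 216 ≠ RHS = 54
At (1, 1): LHS = 8 ≠ RHS = 2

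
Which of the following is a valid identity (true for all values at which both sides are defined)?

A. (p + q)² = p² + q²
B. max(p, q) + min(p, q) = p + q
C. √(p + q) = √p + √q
A: fails at (2, 3) — LHS = 25, RHS = 13.
B: holds — e.g. at (2, 4), both sides equal 6.
C: fails at (4, 6) — LHS = √(10) ≈ 3.162, RHS = 2 + √(6) ≈ 4.449.

Answer: B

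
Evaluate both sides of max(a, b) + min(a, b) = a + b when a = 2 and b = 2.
LHS = max(2, 2) + min(2, 2) = 4
RHS = 2 + 2 = 4

LHS = RHS: the two sides agree.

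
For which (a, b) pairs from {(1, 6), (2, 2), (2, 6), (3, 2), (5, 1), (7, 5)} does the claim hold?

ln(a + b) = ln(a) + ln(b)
Testing each pair:
(1, 6): LHS = ln(7) ≈ 1.946, RHS = ln(6) ≈ 1.792 → fails
(2, 2): LHS = ln(4) ≈ 1.386, RHS = 2·ln(2) ≈ 1.386 → holds
(2, 6): LHS = ln(8) ≈ 2.079, RHS = ln(2) + ln(6) ≈ 2.485 → fails
(3, 2): LHS = ln(5) ≈ 1.609, RHS = ln(2) + ln(3) ≈ 1.792 → fails
(5, 1): LHS = ln(6) ≈ 1.792, RHS = ln(5) ≈ 1.609 → fails
(7, 5): LHS = ln(12) ≈ 2.485, RHS = ln(5) + ln(7) ≈ 3.555 → fails

1 of 6 pairs satisfies the claim.

Answer: (2, 2)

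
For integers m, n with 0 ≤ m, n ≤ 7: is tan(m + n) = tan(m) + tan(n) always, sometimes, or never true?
Sometimes true

It holds at (m, n) = (4, 0) (both sides equal tan(4) ≈ 1.158), but fails at (m, n) = (1, 2) (LHS = tan(3) ≈ -0.1425, RHS = tan(2) + tan(1) ≈ -0.6276).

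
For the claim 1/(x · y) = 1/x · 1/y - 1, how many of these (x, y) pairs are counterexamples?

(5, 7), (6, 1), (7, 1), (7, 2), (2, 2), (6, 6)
Testing each pair:
(5, 7): LHS = 1/35, RHS = -34/35 → counterexample
(6, 1): LHS = 1/6, RHS = -5/6 → counterexample
(7, 1): LHS = 1/7, RHS = -6/7 → counterexample
(7, 2): LHS = 1/14, RHS = -13/14 → counterexample
(2, 2): LHS = 1/4, RHS = -3/4 → counterexample
(6, 6): LHS = 1/36, RHS = -35/36 → counterexample

That makes 6 counterexamples.

Answer: 6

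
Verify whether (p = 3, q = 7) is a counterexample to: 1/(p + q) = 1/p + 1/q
Substituting p = 3, q = 7:
LHS = 1/(3 + 7) = 1/10
RHS = 1/3 + 1/7 = 10/21

Since LHS ≠ RHS, this pair disproves the claim.

Answer: Yes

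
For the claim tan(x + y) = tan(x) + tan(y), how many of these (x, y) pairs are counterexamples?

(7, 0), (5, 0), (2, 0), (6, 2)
Testing each pair:
(7, 0): LHS = tan(7) ≈ 0.8714, RHS = tan(7) ≈ 0.8714 → satisfies claim
(5, 0): LHS = tan(5) ≈ -3.381, RHS = tan(5) ≈ -3.381 → satisfies claim
(2, 0): LHS = tan(2) ≈ -2.185, RHS = tan(2) ≈ -2.185 → satisfies claim
(6, 2): LHS = tan(8) ≈ -6.8, RHS = tan(2) + tan(6) ≈ -2.476 → counterexample

That makes 1 counterexample.

Answer: 1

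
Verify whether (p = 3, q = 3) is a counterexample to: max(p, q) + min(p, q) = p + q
Substituting p = 3, q = 3:
LHS = max(3, 3) + min(3, 3) = 6
RHS = 3 + 3 = 6

The sides agree, so this pair does not disprove the claim.

Answer: No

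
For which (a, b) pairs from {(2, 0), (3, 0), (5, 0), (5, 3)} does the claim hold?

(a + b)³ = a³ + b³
(2, 0), (3, 0), (5, 0)

Testing each pair:
(2, 0): LHS = 8, RHS = 8 → holds
(3, 0): LHS = 27, RHS = 27 → holds
(5, 0): LHS = 125, RHS = 125 → holds
(5, 3): LHS = 512, RHS = 152 → fails

3 of 4 pairs satisfy the claim.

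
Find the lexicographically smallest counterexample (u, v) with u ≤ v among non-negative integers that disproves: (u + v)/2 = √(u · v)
(u, v) = (0, 1)

Substituting (0, 1) into the claim:
LHS = (0 + 1)/2 = 1/2
RHS = √(0 · 1) = 0

Since LHS ≠ RHS, this pair disproves the claim, and no lexicographically smaller pair (u ≤ v, non-negative integers) does.

For instance (3, 5) is also a counterexample (LHS = 4, RHS = √(15) ≈ 3.873), but it's lexicographically larger.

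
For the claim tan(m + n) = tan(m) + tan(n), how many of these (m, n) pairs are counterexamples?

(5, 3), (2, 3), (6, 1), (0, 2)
3

Testing each pair:
(5, 3): LHS = tan(8) ≈ -6.8, RHS = tan(5) + tan(3) ≈ -3.523 → counterexample
(2, 3): LHS = tan(5) ≈ -3.381, RHS = tan(2) + tan(3) ≈ -2.328 → counterexample
(6, 1): LHS = tan(7) ≈ 0.8714, RHS = tan(6) + tan(1) ≈ 1.266 → counterexample
(0, 2): LHS = tan(2) ≈ -2.185, RHS = tan(2) ≈ -2.185 → satisfies claim

That makes 3 counterexamples.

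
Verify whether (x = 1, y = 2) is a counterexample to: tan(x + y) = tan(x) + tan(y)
Substituting x = 1, y = 2:
LHS = tan(1 + 2) = tan(3) ≈ -0.1425
RHS = tan(1) + tan(2) ≈ -0.6276

Since LHS ≠ RHS, this pair disproves the claim.

Answer: Yes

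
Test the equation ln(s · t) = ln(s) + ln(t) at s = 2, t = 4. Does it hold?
Substituting s = 2, t = 4:

LHS = ln(2 · 4) = ln(8) ≈ 2.079
RHS = ln(2) + ln(4) ≈ 2.079

LHS = RHS, so the equation holds at this point.

Answer: Holds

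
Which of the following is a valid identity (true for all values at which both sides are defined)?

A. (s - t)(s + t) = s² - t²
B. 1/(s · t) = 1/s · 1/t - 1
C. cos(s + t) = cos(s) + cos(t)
A

A: holds — e.g. at (3, 3), both sides equal 0.
B: fails at (1, 1) — LHS = 1, RHS = 0.
C: fails at (1, 2) — LHS = cos(3) ≈ -0.99, RHS = cos(2) + cos(1) ≈ 0.1242.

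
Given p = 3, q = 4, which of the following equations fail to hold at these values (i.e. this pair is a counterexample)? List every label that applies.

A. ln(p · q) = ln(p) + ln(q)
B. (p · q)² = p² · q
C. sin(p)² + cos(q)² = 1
B, C

Evaluating each claim at the given values:
A. LHS = ln(12) ≈ 2.485, RHS = ln(3) + ln(4) ≈ 2.485 → holds here (LHS = RHS)
B. LHS = 144, RHS = 36 → fails here (LHS ≠ RHS)
C. LHS = sin(3)² + cos(4)² ≈ 0.4472, RHS = 1 → fails here (LHS ≠ RHS)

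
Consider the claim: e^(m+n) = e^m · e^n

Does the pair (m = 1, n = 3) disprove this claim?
Substituting m = 1, n = 3:
LHS = e^(1+3) = e^4 ≈ 54.6
RHS = e^1 · e^3 = e^4 ≈ 54.6

The sides agree, so this pair does not disprove the claim.

Answer: No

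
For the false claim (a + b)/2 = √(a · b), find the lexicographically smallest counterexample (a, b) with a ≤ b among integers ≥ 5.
At (5, 5): both sides equal 5, so it holds there.

Substituting (5, 6) into the claim:
LHS = (5 + 6)/2 = 11/2
RHS = √(5 · 6) = √(30) ≈ 5.477

Since LHS ≠ RHS, this pair disproves the claim, and no lexicographically smaller pair (a ≤ b, integers ≥ 5) does.

For instance (5, 11) is also a counterexample (LHS = 8, RHS = √(55) ≈ 7.416), but it's lexicographically larger.

Answer: (a, b) = (5, 6)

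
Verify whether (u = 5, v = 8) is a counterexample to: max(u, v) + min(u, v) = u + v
Substituting u = 5, v = 8:
LHS = max(5, 8) + min(5, 8) = 13
RHS = 5 + 8 = 13

The sides agree, so this pair does not disprove the claim.

Answer: No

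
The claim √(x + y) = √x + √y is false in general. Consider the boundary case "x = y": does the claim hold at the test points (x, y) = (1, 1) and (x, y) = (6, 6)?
At (1, 1): LHS = √(2) ≈ 1.414 ≠ RHS = 2
At (6, 6): LHS = 2·√(3) ≈ 3.464 ≠ RHS = 2·√(6) ≈ 4.899

Answer: No, fails at both test points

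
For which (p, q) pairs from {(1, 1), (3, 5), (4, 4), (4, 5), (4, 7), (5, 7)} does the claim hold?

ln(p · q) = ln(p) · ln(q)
(1, 1)

Testing each pair:
(1, 1): LHS = 0, RHS = 0 → holds
(3, 5): LHS = ln(15) ≈ 2.708, RHS = ln(3)·ln(5) ≈ 1.768 → fails
(4, 4): LHS = ln(16) ≈ 2.773, RHS = ln(4)² ≈ 1.922 → fails
(4, 5): LHS = ln(20) ≈ 2.996, RHS = ln(4)·ln(5) ≈ 2.231 → fails
(4, 7): LHS = ln(28) ≈ 3.332, RHS = ln(4)·ln(7) ≈ 2.698 → fails
(5, 7): LHS = ln(35) ≈ 3.555, RHS = ln(5)·ln(7) ≈ 3.132 → fails

1 of 6 pairs satisfies the claim.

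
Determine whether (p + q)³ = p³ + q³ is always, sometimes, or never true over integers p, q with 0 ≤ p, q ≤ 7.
Sometimes true

It holds at (p, q) = (0, 7) (both sides equal 343), but fails at (p, q) = (3, 4) (LHS = 343, RHS = 91).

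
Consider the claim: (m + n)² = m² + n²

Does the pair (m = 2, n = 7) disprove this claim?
Substituting m = 2, n = 7:
LHS = (2 + 7)² = 81
RHS = 2² + 7² = 53

Since LHS ≠ RHS, this pair disproves the claim.

Answer: Yes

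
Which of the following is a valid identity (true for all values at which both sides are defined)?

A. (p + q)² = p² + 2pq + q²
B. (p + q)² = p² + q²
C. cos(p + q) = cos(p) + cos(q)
A: holds — e.g. at (4, 5), both sides equal 81.
B: fails at (2, 5) — LHS = 49, RHS = 29.
C: fails at (5, 5) — LHS = cos(10) ≈ -0.8391, RHS = 2·cos(5) ≈ 0.5673.

Answer: A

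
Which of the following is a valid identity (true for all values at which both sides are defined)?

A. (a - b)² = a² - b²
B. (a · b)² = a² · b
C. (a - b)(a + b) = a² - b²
A: fails at (1, 3) — LHS = 4, RHS = -8.
B: fails at (1, 5) — LHS = 25, RHS = 5.
C: holds — e.g. at (3, 5), both sides equal -16.

Answer: C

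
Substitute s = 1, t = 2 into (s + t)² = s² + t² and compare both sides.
LHS = (1 + 2)² = 9
RHS = 1² + 2² = 5

LHS ≠ RHS, so the equation does not hold here.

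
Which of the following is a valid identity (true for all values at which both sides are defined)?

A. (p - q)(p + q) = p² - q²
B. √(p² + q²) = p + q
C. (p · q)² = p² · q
A: holds — e.g. at (2, 3), both sides equal -5.
B: fails at (1, 3) — LHS = √(10) ≈ 3.162, RHS = 4.
C: fails at (2, 7) — LHS = 196, RHS = 28.

Answer: A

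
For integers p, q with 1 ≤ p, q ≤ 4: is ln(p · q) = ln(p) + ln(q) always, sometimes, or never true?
The identity holds for every pair in the range. For instance at (p, q) = (2, 2): both sides equal ln(4) ≈ 1.386.

Answer: Always true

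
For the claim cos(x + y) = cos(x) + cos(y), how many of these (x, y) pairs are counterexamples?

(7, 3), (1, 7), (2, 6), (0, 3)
4

Testing each pair:
(7, 3): LHS = cos(10) ≈ -0.8391, RHS = cos(3) + cos(7) ≈ -0.2361 → counterexample
(1, 7): LHS = cos(8) ≈ -0.1455, RHS = cos(1) + cos(7) ≈ 1.294 → counterexample
(2, 6): LHS = cos(8) ≈ -0.1455, RHS = cos(2) + cos(6) ≈ 0.544 → counterexample
(0, 3): LHS = cos(3) ≈ -0.99, RHS = cos(3) + 1 ≈ 0.01001 → counterexample

That makes 4 counterexamples.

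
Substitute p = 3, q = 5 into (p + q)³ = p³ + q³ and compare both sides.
LHS = (3 + 5)³ = 512
RHS = 3³ + 5³ = 152

LHS ≠ RHS, so the equation does not hold here.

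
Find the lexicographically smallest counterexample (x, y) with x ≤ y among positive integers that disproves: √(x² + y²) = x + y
(x, y) = (1, 1)

Substituting (1, 1) into the claim:
LHS = √(1² + 1²) = √(2) ≈ 1.414
RHS = 1 + 1 = 2

Since LHS ≠ RHS, this pair disproves the claim, and no lexicographically smaller pair (x ≤ y, positive integers) does.

For instance (2, 6) is also a counterexample (LHS = 2·√(10) ≈ 6.325, RHS = 8), but it's lexicographically larger.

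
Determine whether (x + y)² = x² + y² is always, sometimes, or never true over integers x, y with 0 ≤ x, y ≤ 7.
It holds at (x, y) = (0, 6) (both sides equal 36), but fails at (x, y) = (5, 4) (LHS = 81, RHS = 41).

Answer: Sometimes true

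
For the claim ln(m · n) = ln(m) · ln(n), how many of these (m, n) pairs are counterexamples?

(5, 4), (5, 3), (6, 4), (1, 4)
4

Testing each pair:
(5, 4): LHS = ln(20) ≈ 2.996, RHS = ln(4)·ln(5) ≈ 2.231 → counterexample
(5, 3): LHS = ln(15) ≈ 2.708, RHS = ln(3)·ln(5) ≈ 1.768 → counterexample
(6, 4): LHS = ln(24) ≈ 3.178, RHS = ln(4)·ln(6) ≈ 2.484 → counterexample
(1, 4): LHS = ln(4) ≈ 1.386, RHS = 0 → counterexample

That makes 4 counterexamples.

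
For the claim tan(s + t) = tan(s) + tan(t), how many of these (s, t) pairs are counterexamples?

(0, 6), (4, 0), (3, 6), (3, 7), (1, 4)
3

Testing each pair:
(0, 6): LHS = tan(6) ≈ -0.291, RHS = tan(6) ≈ -0.291 → satisfies claim
(4, 0): LHS = tan(4) ≈ 1.158, RHS = tan(4) ≈ 1.158 → satisfies claim
(3, 6): LHS = tan(9) ≈ -0.4523, RHS = tan(6) + tan(3) ≈ -0.4336 → counterexample
(3, 7): LHS = tan(10) ≈ 0.6484, RHS = tan(3) + tan(7) ≈ 0.7289 → counterexample
(1, 4): LHS = tan(5) ≈ -3.381, RHS = tan(4) + tan(1) ≈ 2.715 → counterexample

That makes 3 counterexamples.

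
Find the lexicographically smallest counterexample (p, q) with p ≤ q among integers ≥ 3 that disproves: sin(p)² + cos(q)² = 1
At (3, 3): both sides equal 1, so it holds there.

Substituting (3, 4) into the claim:
LHS = sin(3)² + cos(4)² ≈ 0.4472
RHS = 1

Since LHS ≠ RHS, this pair disproves the claim, and no lexicographically smaller pair (p ≤ q, integers ≥ 3) does.

For instance (4, 10) is also a counterexample (LHS = sin(4)² + cos(10)² ≈ 1.277, RHS = 1), but it's lexicographically larger.

Answer: (p, q) = (3, 4)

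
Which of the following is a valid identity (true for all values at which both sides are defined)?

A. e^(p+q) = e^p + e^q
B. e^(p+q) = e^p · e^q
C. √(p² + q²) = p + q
B

A: fails at (1, 1) — LHS = e^2 ≈ 7.389, RHS = 2·e ≈ 5.437.
B: holds — e.g. at (3, 3), both sides equal e^6 ≈ 403.4.
C: fails at (2, 2) — LHS = 2·√(2) ≈ 2.828, RHS = 4.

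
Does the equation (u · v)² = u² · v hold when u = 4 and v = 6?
Substituting u = 4, v = 6:

LHS = (4 · 6)² = 576
RHS = 4² · 6 = 96

LHS ≠ RHS, so the equation does not hold at this point.

Answer: Fails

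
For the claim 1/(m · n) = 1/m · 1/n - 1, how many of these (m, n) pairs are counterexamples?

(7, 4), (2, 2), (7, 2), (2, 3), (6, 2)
Testing each pair:
(7, 4): LHS = 1/28, RHS = -27/28 → counterexample
(2, 2): LHS = 1/4, RHS = -3/4 → counterexample
(7, 2): LHS = 1/14, RHS = -13/14 → counterexample
(2, 3): LHS = 1/6, RHS = -5/6 → counterexample
(6, 2): LHS = 1/12, RHS = -11/12 → counterexample

That makes 5 counterexamples.

Answer: 5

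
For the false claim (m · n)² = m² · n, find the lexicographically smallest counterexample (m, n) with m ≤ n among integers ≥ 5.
Substituting (5, 5) into the claim:
LHS = (5 · 5)² = 625
RHS = 5² · 5 = 125

Since LHS ≠ RHS, this pair disproves the claim, and no lexicographically smaller pair (m ≤ n, integers ≥ 5) does.

For instance (9, 11) is also a counterexample (LHS = 9801, RHS = 891), but it's lexicographically larger.

Answer: (m, n) = (5, 5)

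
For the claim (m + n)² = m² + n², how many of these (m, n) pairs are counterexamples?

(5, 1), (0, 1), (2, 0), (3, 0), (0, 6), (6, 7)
Testing each pair:
(5, 1): LHS = 36, RHS = 26 → counterexample
(0, 1): LHS = 1, RHS = 1 → satisfies claim
(2, 0): LHS = 4, RHS = 4 → satisfies claim
(3, 0): LHS = 9, RHS = 9 → satisfies claim
(0, 6): LHS = 36, RHS = 36 → satisfies claim
(6, 7): LHS = 169, RHS = 85 → counterexample

That makes 2 counterexamples.

Answer: 2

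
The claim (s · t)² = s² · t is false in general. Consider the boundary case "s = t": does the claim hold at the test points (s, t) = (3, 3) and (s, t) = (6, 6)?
At (3, 3): LHS = 81 ≠ RHS = 27
At (6, 6): LHS = 1296 ≠ RHS = 216

Answer: No, fails at both test points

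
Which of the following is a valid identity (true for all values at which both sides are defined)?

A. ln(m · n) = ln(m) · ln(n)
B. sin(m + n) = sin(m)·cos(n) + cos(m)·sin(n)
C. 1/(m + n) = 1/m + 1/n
B

A: fails at (3, 5) — LHS = ln(15) ≈ 2.708, RHS = ln(3)·ln(5) ≈ 1.768.
B: holds — e.g. at (4, 6), both sides equal sin(10) ≈ -0.544.
C: fails at (3, 4) — LHS = 1/7, RHS = 7/12.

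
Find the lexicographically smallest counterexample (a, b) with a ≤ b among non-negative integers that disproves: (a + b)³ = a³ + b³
(a, b) = (1, 1)

Substituting (1, 1) into the claim:
LHS = (1 + 1)³ = 8
RHS = 1³ + 1³ = 2

Since LHS ≠ RHS, this pair disproves the claim, and no lexicographically smaller pair (a ≤ b, non-negative integers) does.

For instance (2, 7) is also a counterexample (LHS = 729, RHS = 351), but it's lexicographically larger.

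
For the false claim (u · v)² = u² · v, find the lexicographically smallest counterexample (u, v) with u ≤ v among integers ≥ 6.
(u, v) = (6, 6)

Substituting (6, 6) into the claim:
LHS = (6 · 6)² = 1296
RHS = 6² · 6 = 216

Since LHS ≠ RHS, this pair disproves the claim, and no lexicographically smaller pair (u ≤ v, integers ≥ 6) does.

For instance (6, 7) is also a counterexample (LHS = 1764, RHS = 252), but it's lexicographically larger.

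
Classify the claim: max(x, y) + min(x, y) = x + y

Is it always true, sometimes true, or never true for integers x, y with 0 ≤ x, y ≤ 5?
Always true

The identity holds for every pair in the range. For instance at (x, y) = (5, 5): both sides equal 10.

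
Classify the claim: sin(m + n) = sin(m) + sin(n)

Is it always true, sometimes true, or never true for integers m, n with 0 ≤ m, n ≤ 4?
It holds at (m, n) = (2, 0) (both sides equal sin(2) ≈ 0.9093), but fails at (m, n) = (3, 4) (LHS = sin(7) ≈ 0.657, RHS = sin(4) + sin(3) ≈ -0.6157).

Answer: Sometimes true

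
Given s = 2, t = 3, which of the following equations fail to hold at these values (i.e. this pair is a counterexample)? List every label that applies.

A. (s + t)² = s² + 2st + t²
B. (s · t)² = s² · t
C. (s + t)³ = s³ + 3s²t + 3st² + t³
B

Evaluating each claim at the given values:
A. LHS = 25, RHS = 25 → holds here (LHS = RHS)
B. LHS = 36, RHS = 12 → fails here (LHS ≠ RHS)
C. LHS = 125, RHS = 125 → holds here (LHS = RHS)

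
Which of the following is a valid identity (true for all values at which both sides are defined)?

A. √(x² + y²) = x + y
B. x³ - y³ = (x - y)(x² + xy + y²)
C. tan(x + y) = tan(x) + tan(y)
B

A: fails at (3, 4) — LHS = 5, RHS = 7.
B: holds — e.g. at (1, 2), both sides equal -7.
C: fails at (5, 8) — LHS = tan(13) ≈ 0.463, RHS = tan(8) + tan(5) ≈ -10.18.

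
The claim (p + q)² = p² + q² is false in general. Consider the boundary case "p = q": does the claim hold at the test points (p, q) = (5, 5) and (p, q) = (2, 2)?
No, fails at both test points

At (5, 5): LHS = 100 ≠ RHS = 50
At (2, 2): LHS = 16 ≠ RHS = 8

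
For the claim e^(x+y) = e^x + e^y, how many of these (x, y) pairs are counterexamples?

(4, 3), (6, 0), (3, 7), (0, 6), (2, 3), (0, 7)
6

Testing each pair:
(4, 3): LHS = e^7 ≈ 1097, RHS = e^3 + e^4 ≈ 74.68 → counterexample
(6, 0): LHS = e^6 ≈ 403.4, RHS = 1 + e^6 ≈ 404.4 → counterexample
(3, 7): LHS = e^10 ≈ 22026.5, RHS = e^3 + e^7 ≈ 1117 → counterexample
(0, 6): LHS = e^6 ≈ 403.4, RHS = 1 + e^6 ≈ 404.4 → counterexample
(2, 3): LHS = e^5 ≈ 148.4, RHS = e^2 + e^3 ≈ 27.47 → counterexample
(0, 7): LHS = e^7 ≈ 1097, RHS = 1 + e^7 ≈ 1098 → counterexample

That makes 6 counterexamples.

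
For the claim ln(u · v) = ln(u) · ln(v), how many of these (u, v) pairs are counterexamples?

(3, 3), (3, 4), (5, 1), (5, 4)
4

Testing each pair:
(3, 3): LHS = ln(9) ≈ 2.197, RHS = ln(3)² ≈ 1.207 → counterexample
(3, 4): LHS = ln(12) ≈ 2.485, RHS = ln(3)·ln(4) ≈ 1.523 → counterexample
(5, 1): LHS = ln(5) ≈ 1.609, RHS = 0 → counterexample
(5, 4): LHS = ln(20) ≈ 2.996, RHS = ln(4)·ln(5) ≈ 2.231 → counterexample

That makes 4 counterexamples.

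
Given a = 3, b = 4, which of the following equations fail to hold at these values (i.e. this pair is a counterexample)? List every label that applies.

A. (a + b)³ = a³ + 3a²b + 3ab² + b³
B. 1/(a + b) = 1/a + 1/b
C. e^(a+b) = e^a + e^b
Evaluating each claim at the given values:
A. LHS = 343, RHS = 343 → holds here (LHS = RHS)
B. LHS = 1/7, RHS = 7/12 → fails here (LHS ≠ RHS)
C. LHS = e^7 ≈ 1097, RHS = e^3 + e^4 ≈ 74.68 → fails here (LHS ≠ RHS)

Answer: B, C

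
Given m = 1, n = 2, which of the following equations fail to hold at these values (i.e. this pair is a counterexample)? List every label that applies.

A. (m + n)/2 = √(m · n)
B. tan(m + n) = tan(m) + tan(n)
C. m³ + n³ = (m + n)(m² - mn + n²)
A, B

Evaluating each claim at the given values:
A. LHS = 3/2, RHS = √(2) ≈ 1.414 → fails here (LHS ≠ RHS)
B. LHS = tan(3) ≈ -0.1425, RHS = tan(2) + tan(1) ≈ -0.6276 → fails here (LHS ≠ RHS)
C. LHS = 9, RHS = 9 → holds here (LHS = RHS)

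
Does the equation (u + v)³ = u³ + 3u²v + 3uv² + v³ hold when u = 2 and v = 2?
Substituting u = 2, v = 2:

LHS = (2 + 2)³ = 64
RHS = 2³ + 3·2²·2 + 3·2·2² + 2³ = 64

LHS = RHS, so the equation holds at this point.

Answer: Holds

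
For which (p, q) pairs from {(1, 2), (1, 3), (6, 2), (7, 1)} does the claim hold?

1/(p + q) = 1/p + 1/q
Testing each pair:
(1, 2): LHS = 1/3, RHS = 3/2 → fails
(1, 3): LHS = 1/4, RHS = 4/3 → fails
(6, 2): LHS = 1/8, RHS = 2/3 → fails
(7, 1): LHS = 1/8, RHS = 8/7 → fails

No pair satisfies the claim.

Answer: None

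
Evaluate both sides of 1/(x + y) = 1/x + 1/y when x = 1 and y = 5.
LHS = 1/(1 + 5) = 1/6
RHS = 1/1 + 1/5 = 6/5

LHS ≠ RHS, so the equation does not hold here.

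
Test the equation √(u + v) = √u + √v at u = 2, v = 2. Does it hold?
Substituting u = 2, v = 2:

LHS = √(2 + 2) = 2
RHS = √2 + √2 = 2·√(2) ≈ 2.828

LHS ≠ RHS, so the equation does not hold at this point.

Answer: Fails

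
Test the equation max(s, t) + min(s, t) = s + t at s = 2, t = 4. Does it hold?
Substituting s = 2, t = 4:

LHS = max(2, 4) + min(2, 4) = 6
RHS = 2 + 4 = 6

LHS = RHS, so the equation holds at this point.

Answer: Holds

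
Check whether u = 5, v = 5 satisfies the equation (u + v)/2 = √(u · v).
Substituting u = 5, v = 5:

LHS = (5 + 5)/2 = 5
RHS = √(5 · 5) = 5

LHS = RHS, so the equation holds at this point.

Answer: Holds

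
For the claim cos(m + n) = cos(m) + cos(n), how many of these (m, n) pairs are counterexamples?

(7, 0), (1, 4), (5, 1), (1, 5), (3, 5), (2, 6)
Testing each pair:
(7, 0): LHS = cos(7) ≈ 0.7539, RHS = cos(7) + 1 ≈ 1.754 → counterexample
(1, 4): LHS = cos(5) ≈ 0.2837, RHS = cos(4) + cos(1) ≈ -0.1133 → counterexample
(5, 1): LHS = cos(6) ≈ 0.9602, RHS = cos(5) + cos(1) ≈ 0.824 → counterexample
(1, 5): LHS = cos(6) ≈ 0.9602, RHS = cos(5) + cos(1) ≈ 0.824 → counterexample
(3, 5): LHS = cos(8) ≈ -0.1455, RHS = cos(3) + cos(5) ≈ -0.7063 → counterexample
(2, 6): LHS = cos(8) ≈ -0.1455, RHS = cos(2) + cos(6) ≈ 0.544 → counterexample

That makes 6 counterexamples.

Answer: 6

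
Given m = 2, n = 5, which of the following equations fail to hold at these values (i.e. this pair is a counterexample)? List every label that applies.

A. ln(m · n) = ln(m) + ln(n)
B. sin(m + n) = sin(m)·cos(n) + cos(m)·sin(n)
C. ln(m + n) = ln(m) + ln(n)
C

Evaluating each claim at the given values:
A. LHS = ln(10) ≈ 2.303, RHS = ln(2) + ln(5) ≈ 2.303 → holds here (LHS = RHS)
B. LHS = sin(7) ≈ 0.657, RHS = sin(2)·cos(5) + sin(5)·cos(2) ≈ 0.657 → holds here (LHS = RHS)
C. LHS = ln(7) ≈ 1.946, RHS = ln(2) + ln(5) ≈ 2.303 → fails here (LHS ≠ RHS)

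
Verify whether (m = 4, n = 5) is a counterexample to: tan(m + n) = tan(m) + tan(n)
Substituting m = 4, n = 5:
LHS = tan(4 + 5) = tan(9) ≈ -0.4523
RHS = tan(4) + tan(5) ≈ -2.223

Since LHS ≠ RHS, this pair disproves the claim.

Answer: Yes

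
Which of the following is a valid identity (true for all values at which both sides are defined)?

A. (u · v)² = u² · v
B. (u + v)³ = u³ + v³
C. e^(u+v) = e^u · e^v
C

A: fails at (1, 4) — LHS = 16, RHS = 4.
B: fails at (1, 3) — LHS = 64, RHS = 28.
C: holds — e.g. at (1, 2), both sides equal e^3 ≈ 20.09.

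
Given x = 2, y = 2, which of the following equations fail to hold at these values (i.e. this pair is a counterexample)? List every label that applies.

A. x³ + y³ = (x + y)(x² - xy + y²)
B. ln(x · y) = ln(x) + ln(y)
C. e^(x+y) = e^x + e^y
C

Evaluating each claim at the given values:
A. LHS = 16, RHS = 16 → holds here (LHS = RHS)
B. LHS = ln(4) ≈ 1.386, RHS = 2·ln(2) ≈ 1.386 → holds here (LHS = RHS)
C. LHS = e^4 ≈ 54.6, RHS = 2·e^2 ≈ 14.78 → fails here (LHS ≠ RHS)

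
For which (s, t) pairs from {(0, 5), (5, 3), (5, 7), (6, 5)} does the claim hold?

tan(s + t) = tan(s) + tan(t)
Testing each pair:
(0, 5): LHS = tan(5) ≈ -3.381, RHS = tan(5) ≈ -3.381 → holds
(5, 3): LHS = tan(8) ≈ -6.8, RHS = tan(5) + tan(3) ≈ -3.523 → fails
(5, 7): LHS = tan(12) ≈ -0.6359, RHS = tan(5) + tan(7) ≈ -2.509 → fails
(6, 5): LHS = tan(11) ≈ -226, RHS = tan(5) + tan(6) ≈ -3.672 → fails

1 of 4 pairs satisfies the claim.

Answer: (0, 5)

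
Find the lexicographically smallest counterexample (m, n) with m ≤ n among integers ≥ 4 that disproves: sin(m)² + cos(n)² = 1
At (4, 4): both sides equal 1, so it holds there.

Substituting (4, 5) into the claim:
LHS = sin(4)² + cos(5)² ≈ 0.6532
RHS = 1

Since LHS ≠ RHS, this pair disproves the claim, and no lexicographically smaller pair (m ≤ n, integers ≥ 4) does.

For instance (5, 6) is also a counterexample (LHS = sin(5)² + cos(6)² ≈ 1.841, RHS = 1), but it's lexicographically larger.

Answer: (m, n) = (4, 5)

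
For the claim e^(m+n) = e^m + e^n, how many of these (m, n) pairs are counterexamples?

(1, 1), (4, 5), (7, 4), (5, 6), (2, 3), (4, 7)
6

Testing each pair:
(1, 1): LHS = e^2 ≈ 7.389, RHS = 2·e ≈ 5.437 → counterexample
(4, 5): LHS = e^9 ≈ 8103, RHS = e^4 + e^5 ≈ 203 → counterexample
(7, 4): LHS = e^11 ≈ 59874.1, RHS = e^4 + e^7 ≈ 1151 → counterexample
(5, 6): LHS = e^11 ≈ 59874.1, RHS = e^5 + e^6 ≈ 551.8 → counterexample
(2, 3): LHS = e^5 ≈ 148.4, RHS = e^2 + e^3 ≈ 27.47 → counterexample
(4, 7): LHS = e^11 ≈ 59874.1, RHS = e^4 + e^7 ≈ 1151 → counterexample

That makes 6 counterexamples.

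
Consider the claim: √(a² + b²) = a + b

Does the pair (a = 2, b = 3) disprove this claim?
Substituting a = 2, b = 3:
LHS = √(2² + 3²) = √(13) ≈ 3.606
RHS = 2 + 3 = 5

Since LHS ≠ RHS, this pair disproves the claim.

Answer: Yes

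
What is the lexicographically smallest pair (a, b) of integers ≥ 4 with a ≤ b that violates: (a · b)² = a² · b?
(a, b) = (4, 4)

Substituting (4, 4) into the claim:
LHS = (4 · 4)² = 256
RHS = 4² · 4 = 64

Since LHS ≠ RHS, this pair disproves the claim, and no lexicographically smaller pair (a ≤ b, integers ≥ 4) does.

For instance (8, 11) is also a counterexample (LHS = 7744, RHS = 704), but it's lexicographically larger.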